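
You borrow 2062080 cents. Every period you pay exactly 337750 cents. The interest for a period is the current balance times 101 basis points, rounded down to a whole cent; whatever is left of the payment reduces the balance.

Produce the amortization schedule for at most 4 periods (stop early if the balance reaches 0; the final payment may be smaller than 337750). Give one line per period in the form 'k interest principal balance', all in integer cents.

1 20827 316923 1745157
2 17626 320124 1425033
3 14392 323358 1101675
4 11126 326624 775051

1. interest=⌊2062080·101/10000⌋=20827; principal=337750-20827=316923; balance=2062080-316923=1745157
2. interest=⌊1745157·101/10000⌋=17626; principal=337750-17626=320124; balance=1745157-320124=1425033
3. interest=⌊1425033·101/10000⌋=14392; principal=337750-14392=323358; balance=1425033-323358=1101675
4. interest=⌊1101675·101/10000⌋=11126; principal=337750-11126=326624; balance=1101675-326624=775051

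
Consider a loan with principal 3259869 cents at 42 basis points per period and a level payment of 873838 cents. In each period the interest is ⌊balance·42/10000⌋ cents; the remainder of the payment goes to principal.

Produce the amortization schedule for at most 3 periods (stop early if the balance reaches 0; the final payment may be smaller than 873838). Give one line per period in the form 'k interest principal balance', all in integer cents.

1. interest=⌊3259869·42/10000⌋=13691; principal=873838-13691=860147; balance=3259869-860147=2399722
2. interest=⌊2399722·42/10000⌋=10078; principal=873838-10078=863760; balance=2399722-863760=1535962
3. interest=⌊1535962·42/10000⌋=6451; principal=873838-6451=867387; balance=1535962-867387=668575

1 13691 860147 2399722
2 10078 863760 1535962
3 6451 867387 668575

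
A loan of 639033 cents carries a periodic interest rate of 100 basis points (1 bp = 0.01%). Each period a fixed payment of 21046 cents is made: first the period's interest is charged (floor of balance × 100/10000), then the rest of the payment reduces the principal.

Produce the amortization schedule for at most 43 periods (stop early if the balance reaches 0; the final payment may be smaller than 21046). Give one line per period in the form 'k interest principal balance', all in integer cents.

1 6390 14656 624377
2 6243 14803 609574
3 6095 14951 594623
4 5946 15100 579523
5 5795 15251 564272
6 5642 15404 548868
7 5488 15558 533310
8 5333 15713 517597
9 5175 15871 501726
10 5017 16029 485697
11 4856 16190 469507
12 4695 16351 453156
13 4531 16515 436641
14 4366 16680 419961
15 4199 16847 403114
16 4031 17015 386099
17 3860 17186 368913
18 3689 17357 351556
19 3515 17531 334025
20 3340 17706 316319
21 3163 17883 298436
22 2984 18062 280374
23 2803 18243 262131
24 2621 18425 243706
25 2437 18609 225097
26 2250 18796 206301
27 2063 18983 187318
28 1873 19173 168145
29 1681 19365 148780
30 1487 19559 129221
31 1292 19754 109467
32 1094 19952 89515
33 895 20151 69364
34 693 20353 49011
35 490 20556 28455
36 284 20762 7693
37 76 7693 0

1. interest=⌊639033·100/10000⌋=6390; principal=21046-6390=14656; balance=639033-14656=624377
2. interest=⌊624377·100/10000⌋=6243; principal=21046-6243=14803; balance=624377-14803=609574
3. interest=⌊609574·100/10000⌋=6095; principal=21046-6095=14951; balance=609574-14951=594623
4. interest=⌊594623·100/10000⌋=5946; principal=21046-5946=15100; balance=594623-15100=579523
5. interest=⌊579523·100/10000⌋=5795; principal=21046-5795=15251; balance=579523-15251=564272
6. interest=⌊564272·100/10000⌋=5642; principal=21046-5642=15404; balance=564272-15404=548868
7. interest=⌊548868·100/10000⌋=5488; principal=21046-5488=15558; balance=548868-15558=533310
8. interest=⌊533310·100/10000⌋=5333; principal=21046-5333=15713; balance=533310-15713=517597
9. interest=⌊517597·100/10000⌋=5175; principal=21046-5175=15871; balance=517597-15871=501726
10. interest=⌊501726·100/10000⌋=5017; principal=21046-5017=16029; balance=501726-16029=485697
11. interest=⌊485697·100/10000⌋=4856; principal=21046-4856=16190; balance=485697-16190=469507
12. interest=⌊469507·100/10000⌋=4695; principal=21046-4695=16351; balance=469507-16351=453156
13. interest=⌊453156·100/10000⌋=4531; principal=21046-4531=16515; balance=453156-16515=436641
14. interest=⌊436641·100/10000⌋=4366; principal=21046-4366=16680; balance=436641-16680=419961
15. interest=⌊419961·100/10000⌋=4199; principal=21046-4199=16847; balance=419961-16847=403114
16. interest=⌊403114·100/10000⌋=4031; principal=21046-4031=17015; balance=403114-17015=386099
17. interest=⌊386099·100/10000⌋=3860; principal=21046-3860=17186; balance=386099-17186=368913
18. interest=⌊368913·100/10000⌋=3689; principal=21046-3689=17357; balance=368913-17357=351556
19. interest=⌊351556·100/10000⌋=3515; principal=21046-3515=17531; balance=351556-17531=334025
20. interest=⌊334025·100/10000⌋=3340; principal=21046-3340=17706; balance=334025-17706=316319
21. interest=⌊316319·100/10000⌋=3163; principal=21046-3163=17883; balance=316319-17883=298436
22. interest=⌊298436·100/10000⌋=2984; principal=21046-2984=18062; balance=298436-18062=280374
23. interest=⌊280374·100/10000⌋=2803; principal=21046-2803=18243; balance=280374-18243=262131
24. interest=⌊262131·100/10000⌋=2621; principal=21046-2621=18425; balance=262131-18425=243706
25. interest=⌊243706·100/10000⌋=2437; principal=21046-2437=18609; balance=243706-18609=225097
26. interest=⌊225097·100/10000⌋=2250; principal=21046-2250=18796; balance=225097-18796=206301
27. interest=⌊206301·100/10000⌋=2063; principal=21046-2063=18983; balance=206301-18983=187318
28. interest=⌊187318·100/10000⌋=1873; principal=21046-1873=19173; balance=187318-19173=168145
29. interest=⌊168145·100/10000⌋=1681; principal=21046-1681=19365; balance=168145-19365=148780
30. interest=⌊148780·100/10000⌋=1487; principal=21046-1487=19559; balance=148780-19559=129221
31. interest=⌊129221·100/10000⌋=1292; principal=21046-1292=19754; balance=129221-19754=109467
32. interest=⌊109467·100/10000⌋=1094; principal=21046-1094=19952; balance=109467-19952=89515
33. interest=⌊89515·100/10000⌋=895; principal=21046-895=20151; balance=89515-20151=69364
34. interest=⌊69364·100/10000⌋=693; principal=21046-693=20353; balance=69364-20353=49011
35. interest=⌊49011·100/10000⌋=490; principal=21046-490=20556; balance=49011-20556=28455
36. interest=⌊28455·100/10000⌋=284; principal=21046-284=20762; balance=28455-20762=7693
37. interest=⌊7693·100/10000⌋=76; principal=min(21046-76,7693)=7693; balance=7693-7693=0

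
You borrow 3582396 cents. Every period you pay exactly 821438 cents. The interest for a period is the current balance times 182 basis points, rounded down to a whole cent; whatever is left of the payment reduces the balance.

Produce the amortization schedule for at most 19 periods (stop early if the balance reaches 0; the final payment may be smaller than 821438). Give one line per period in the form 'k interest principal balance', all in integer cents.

1. interest=⌊3582396·182/10000⌋=65199; principal=821438-65199=756239; balance=3582396-756239=2826157
2. interest=⌊2826157·182/10000⌋=51436; principal=821438-51436=770002; balance=2826157-770002=2056155
3. interest=⌊2056155·182/10000⌋=37422; principal=821438-37422=784016; balance=2056155-784016=1272139
4. interest=⌊1272139·182/10000⌋=23152; principal=821438-23152=798286; balance=1272139-798286=473853
5. interest=⌊473853·182/10000⌋=8624; principal=min(821438-8624,473853)=473853; balance=473853-473853=0

1 65199 756239 2826157
2 51436 770002 2056155
3 37422 784016 1272139
4 23152 798286 473853
5 8624 473853 0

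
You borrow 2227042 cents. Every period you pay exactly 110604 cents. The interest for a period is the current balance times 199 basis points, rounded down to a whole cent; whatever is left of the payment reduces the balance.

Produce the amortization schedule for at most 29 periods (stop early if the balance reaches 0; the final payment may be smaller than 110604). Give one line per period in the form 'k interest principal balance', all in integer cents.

1. interest=⌊2227042·199/10000⌋=44318; principal=110604-44318=66286; balance=2227042-66286=2160756
2. interest=⌊2160756·199/10000⌋=42999; principal=110604-42999=67605; balance=2160756-67605=2093151
3. interest=⌊2093151·199/10000⌋=41653; principal=110604-41653=68951; balance=2093151-68951=2024200
4. interest=⌊2024200·199/10000⌋=40281; principal=110604-40281=70323; balance=2024200-70323=1953877
5. interest=⌊1953877·199/10000⌋=38882; principal=110604-38882=71722; balance=1953877-71722=1882155
6. interest=⌊1882155·199/10000⌋=37454; principal=110604-37454=73150; balance=1882155-73150=1809005
7. interest=⌊1809005·199/10000⌋=35999; principal=110604-35999=74605; balance=1809005-74605=1734400
8. interest=⌊1734400·199/10000⌋=34514; principal=110604-34514=76090; balance=1734400-76090=1658310
9. interest=⌊1658310·199/10000⌋=33000; principal=110604-33000=77604; balance=1658310-77604=1580706
10. interest=⌊1580706·199/10000⌋=31456; principal=110604-31456=79148; balance=1580706-79148=1501558
11. interest=⌊1501558·199/10000⌋=29881; principal=110604-29881=80723; balance=1501558-80723=1420835
12. interest=⌊1420835·199/10000⌋=28274; principal=110604-28274=82330; balance=1420835-82330=1338505
13. interest=⌊1338505·199/10000⌋=26636; principal=110604-26636=83968; balance=1338505-83968=1254537
14. interest=⌊1254537·199/10000⌋=24965; principal=110604-24965=85639; balance=1254537-85639=1168898
15. interest=⌊1168898·199/10000⌋=23261; principal=110604-23261=87343; balance=1168898-87343=1081555
16. interest=⌊1081555·199/10000⌋=21522; principal=110604-21522=89082; balance=1081555-89082=992473
17. interest=⌊992473·199/10000⌋=19750; principal=110604-19750=90854; balance=992473-90854=901619
18. interest=⌊901619·199/10000⌋=17942; principal=110604-17942=92662; balance=901619-92662=808957
19. interest=⌊808957·199/10000⌋=16098; principal=110604-16098=94506; balance=808957-94506=714451
20. interest=⌊714451·199/10000⌋=14217; principal=110604-14217=96387; balance=714451-96387=618064
21. interest=⌊618064·199/10000⌋=12299; principal=110604-12299=98305; balance=618064-98305=519759
22. interest=⌊519759·199/10000⌋=10343; principal=110604-10343=100261; balance=519759-100261=419498
23. interest=⌊419498·199/10000⌋=8348; principal=110604-8348=102256; balance=419498-102256=317242
24. interest=⌊317242·199/10000⌋=6313; principal=110604-6313=104291; balance=317242-104291=212951
25. interest=⌊212951·199/10000⌋=4237; principal=110604-4237=106367; balance=212951-106367=106584
26. interest=⌊106584·199/10000⌋=2121; principal=min(110604-2121,106584)=106584; balance=106584-106584=0

1 44318 66286 2160756
2 42999 67605 2093151
3 41653 68951 2024200
4 40281 70323 1953877
5 38882 71722 1882155
6 37454 73150 1809005
7 35999 74605 1734400
8 34514 76090 1658310
9 33000 77604 1580706
10 31456 79148 1501558
11 29881 80723 1420835
12 28274 82330 1338505
13 26636 83968 1254537
14 24965 85639 1168898
15 23261 87343 1081555
16 21522 89082 992473
17 19750 90854 901619
18 17942 92662 808957
19 16098 94506 714451
20 14217 96387 618064
21 12299 98305 519759
22 10343 100261 419498
23 8348 102256 317242
24 6313 104291 212951
25 4237 106367 106584
26 2121 106584 0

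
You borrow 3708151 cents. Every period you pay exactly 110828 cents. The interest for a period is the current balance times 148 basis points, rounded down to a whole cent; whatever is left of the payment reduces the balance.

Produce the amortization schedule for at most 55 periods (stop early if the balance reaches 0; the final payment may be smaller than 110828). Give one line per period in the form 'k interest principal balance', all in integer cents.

1 54880 55948 3652203
2 54052 56776 3595427
3 53212 57616 3537811
4 52359 58469 3479342
5 51494 59334 3420008
6 50616 60212 3359796
7 49724 61104 3298692
8 48820 62008 3236684
9 47902 62926 3173758
10 46971 63857 3109901
11 46026 64802 3045099
12 45067 65761 2979338
13 44094 66734 2912604
14 43106 67722 2844882
15 42104 68724 2776158
16 41087 69741 2706417
17 40054 70774 2635643
18 39007 71821 2563822
19 37944 72884 2490938
20 36865 73963 2416975
21 35771 75057 2341918
22 34660 76168 2265750
23 33533 77295 2188455
24 32389 78439 2110016
25 31228 79600 2030416
26 30050 80778 1949638
27 28854 81974 1867664
28 27641 83187 1784477
29 26410 84418 1700059
30 25160 85668 1614391
31 23892 86936 1527455
32 22606 88222 1439233
33 21300 89528 1349705
34 19975 90853 1258852
35 18631 92197 1166655
36 17266 93562 1073093
37 15881 94947 978146
38 14476 96352 881794
39 13050 97778 784016
40 11603 99225 684791
41 10134 100694 584097
42 8644 102184 481913
43 7132 103696 378217
44 5597 105231 272986
45 4040 106788 166198
46 2459 108369 57829
47 855 57829 0

1. interest=⌊3708151·148/10000⌋=54880; principal=110828-54880=55948; balance=3708151-55948=3652203
2. interest=⌊3652203·148/10000⌋=54052; principal=110828-54052=56776; balance=3652203-56776=3595427
3. interest=⌊3595427·148/10000⌋=53212; principal=110828-53212=57616; balance=3595427-57616=3537811
4. interest=⌊3537811·148/10000⌋=52359; principal=110828-52359=58469; balance=3537811-58469=3479342
5. interest=⌊3479342·148/10000⌋=51494; principal=110828-51494=59334; balance=3479342-59334=3420008
6. interest=⌊3420008·148/10000⌋=50616; principal=110828-50616=60212; balance=3420008-60212=3359796
7. interest=⌊3359796·148/10000⌋=49724; principal=110828-49724=61104; balance=3359796-61104=3298692
8. interest=⌊3298692·148/10000⌋=48820; principal=110828-48820=62008; balance=3298692-62008=3236684
9. interest=⌊3236684·148/10000⌋=47902; principal=110828-47902=62926; balance=3236684-62926=3173758
10. interest=⌊3173758·148/10000⌋=46971; principal=110828-46971=63857; balance=3173758-63857=3109901
11. interest=⌊3109901·148/10000⌋=46026; principal=110828-46026=64802; balance=3109901-64802=3045099
12. interest=⌊3045099·148/10000⌋=45067; principal=110828-45067=65761; balance=3045099-65761=2979338
13. interest=⌊2979338·148/10000⌋=44094; principal=110828-44094=66734; balance=2979338-66734=2912604
14. interest=⌊2912604·148/10000⌋=43106; principal=110828-43106=67722; balance=2912604-67722=2844882
15. interest=⌊2844882·148/10000⌋=42104; principal=110828-42104=68724; balance=2844882-68724=2776158
16. interest=⌊2776158·148/10000⌋=41087; principal=110828-41087=69741; balance=2776158-69741=2706417
17. interest=⌊2706417·148/10000⌋=40054; principal=110828-40054=70774; balance=2706417-70774=2635643
18. interest=⌊2635643·148/10000⌋=39007; principal=110828-39007=71821; balance=2635643-71821=2563822
19. interest=⌊2563822·148/10000⌋=37944; principal=110828-37944=72884; balance=2563822-72884=2490938
20. interest=⌊2490938·148/10000⌋=36865; principal=110828-36865=73963; balance=2490938-73963=2416975
21. interest=⌊2416975·148/10000⌋=35771; principal=110828-35771=75057; balance=2416975-75057=2341918
22. interest=⌊2341918·148/10000⌋=34660; principal=110828-34660=76168; balance=2341918-76168=2265750
23. interest=⌊2265750·148/10000⌋=33533; principal=110828-33533=77295; balance=2265750-77295=2188455
24. interest=⌊2188455·148/10000⌋=32389; principal=110828-32389=78439; balance=2188455-78439=2110016
25. interest=⌊2110016·148/10000⌋=31228; principal=110828-31228=79600; balance=2110016-79600=2030416
26. interest=⌊2030416·148/10000⌋=30050; principal=110828-30050=80778; balance=2030416-80778=1949638
27. interest=⌊1949638·148/10000⌋=28854; principal=110828-28854=81974; balance=1949638-81974=1867664
28. interest=⌊1867664·148/10000⌋=27641; principal=110828-27641=83187; balance=1867664-83187=1784477
29. interest=⌊1784477·148/10000⌋=26410; principal=110828-26410=84418; balance=1784477-84418=1700059
30. interest=⌊1700059·148/10000⌋=25160; principal=110828-25160=85668; balance=1700059-85668=1614391
31. interest=⌊1614391·148/10000⌋=23892; principal=110828-23892=86936; balance=1614391-86936=1527455
32. interest=⌊1527455·148/10000⌋=22606; principal=110828-22606=88222; balance=1527455-88222=1439233
33. interest=⌊1439233·148/10000⌋=21300; principal=110828-21300=89528; balance=1439233-89528=1349705
34. interest=⌊1349705·148/10000⌋=19975; principal=110828-19975=90853; balance=1349705-90853=1258852
35. interest=⌊1258852·148/10000⌋=18631; principal=110828-18631=92197; balance=1258852-92197=1166655
36. interest=⌊1166655·148/10000⌋=17266; principal=110828-17266=93562; balance=1166655-93562=1073093
37. interest=⌊1073093·148/10000⌋=15881; principal=110828-15881=94947; balance=1073093-94947=978146
38. interest=⌊978146·148/10000⌋=14476; principal=110828-14476=96352; balance=978146-96352=881794
39. interest=⌊881794·148/10000⌋=13050; principal=110828-13050=97778; balance=881794-97778=784016
40. interest=⌊784016·148/10000⌋=11603; principal=110828-11603=99225; balance=784016-99225=684791
41. interest=⌊684791·148/10000⌋=10134; principal=110828-10134=100694; balance=684791-100694=584097
42. interest=⌊584097·148/10000⌋=8644; principal=110828-8644=102184; balance=584097-102184=481913
43. interest=⌊481913·148/10000⌋=7132; principal=110828-7132=103696; balance=481913-103696=378217
44. interest=⌊378217·148/10000⌋=5597; principal=110828-5597=105231; balance=378217-105231=272986
45. interest=⌊272986·148/10000⌋=4040; principal=110828-4040=106788; balance=272986-106788=166198
46. interest=⌊166198·148/10000⌋=2459; principal=110828-2459=108369; balance=166198-108369=57829
47. interest=⌊57829·148/10000⌋=855; principal=min(110828-855,57829)=57829; balance=57829-57829=0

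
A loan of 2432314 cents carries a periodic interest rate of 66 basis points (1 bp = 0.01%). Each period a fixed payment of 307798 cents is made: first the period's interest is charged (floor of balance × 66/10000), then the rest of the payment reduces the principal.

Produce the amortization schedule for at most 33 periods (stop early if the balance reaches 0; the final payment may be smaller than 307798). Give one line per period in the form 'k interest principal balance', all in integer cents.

1 16053 291745 2140569
2 14127 293671 1846898
3 12189 295609 1551289
4 10238 297560 1253729
5 8274 299524 954205
6 6297 301501 652704
7 4307 303491 349213
8 2304 305494 43719
9 288 43719 0

1. interest=⌊2432314·66/10000⌋=16053; principal=307798-16053=291745; balance=2432314-291745=2140569
2. interest=⌊2140569·66/10000⌋=14127; principal=307798-14127=293671; balance=2140569-293671=1846898
3. interest=⌊1846898·66/10000⌋=12189; principal=307798-12189=295609; balance=1846898-295609=1551289
4. interest=⌊1551289·66/10000⌋=10238; principal=307798-10238=297560; balance=1551289-297560=1253729
5. interest=⌊1253729·66/10000⌋=8274; principal=307798-8274=299524; balance=1253729-299524=954205
6. interest=⌊954205·66/10000⌋=6297; principal=307798-6297=301501; balance=954205-301501=652704
7. interest=⌊652704·66/10000⌋=4307; principal=307798-4307=303491; balance=652704-303491=349213
8. interest=⌊349213·66/10000⌋=2304; principal=307798-2304=305494; balance=349213-305494=43719
9. interest=⌊43719·66/10000⌋=288; principal=min(307798-288,43719)=43719; balance=43719-43719=0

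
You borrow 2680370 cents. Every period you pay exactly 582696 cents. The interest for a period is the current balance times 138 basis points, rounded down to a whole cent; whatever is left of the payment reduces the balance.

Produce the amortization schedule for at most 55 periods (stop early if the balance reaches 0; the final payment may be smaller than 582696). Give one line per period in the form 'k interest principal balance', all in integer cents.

1. interest=⌊2680370·138/10000⌋=36989; principal=582696-36989=545707; balance=2680370-545707=2134663
2. interest=⌊2134663·138/10000⌋=29458; principal=582696-29458=553238; balance=2134663-553238=1581425
3. interest=⌊1581425·138/10000⌋=21823; principal=582696-21823=560873; balance=1581425-560873=1020552
4. interest=⌊1020552·138/10000⌋=14083; principal=582696-14083=568613; balance=1020552-568613=451939
5. interest=⌊451939·138/10000⌋=6236; principal=min(582696-6236,451939)=451939; balance=451939-451939=0

1 36989 545707 2134663
2 29458 553238 1581425
3 21823 560873 1020552
4 14083 568613 451939
5 6236 451939 0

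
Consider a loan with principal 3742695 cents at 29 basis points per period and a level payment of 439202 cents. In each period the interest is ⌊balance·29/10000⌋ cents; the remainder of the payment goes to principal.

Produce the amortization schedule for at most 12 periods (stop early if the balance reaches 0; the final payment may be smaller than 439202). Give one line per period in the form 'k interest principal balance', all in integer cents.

1 10853 428349 3314346
2 9611 429591 2884755
3 8365 430837 2453918
4 7116 432086 2021832
5 5863 433339 1588493
6 4606 434596 1153897
7 3346 435856 718041
8 2082 437120 280921
9 814 280921 0

1. interest=⌊3742695·29/10000⌋=10853; principal=439202-10853=428349; balance=3742695-428349=3314346
2. interest=⌊3314346·29/10000⌋=9611; principal=439202-9611=429591; balance=3314346-429591=2884755
3. interest=⌊2884755·29/10000⌋=8365; principal=439202-8365=430837; balance=2884755-430837=2453918
4. interest=⌊2453918·29/10000⌋=7116; principal=439202-7116=432086; balance=2453918-432086=2021832
5. interest=⌊2021832·29/10000⌋=5863; principal=439202-5863=433339; balance=2021832-433339=1588493
6. interest=⌊1588493·29/10000⌋=4606; principal=439202-4606=434596; balance=1588493-434596=1153897
7. interest=⌊1153897·29/10000⌋=3346; principal=439202-3346=435856; balance=1153897-435856=718041
8. interest=⌊718041·29/10000⌋=2082; principal=439202-2082=437120; balance=718041-437120=280921
9. interest=⌊280921·29/10000⌋=814; principal=min(439202-814,280921)=280921; balance=280921-280921=0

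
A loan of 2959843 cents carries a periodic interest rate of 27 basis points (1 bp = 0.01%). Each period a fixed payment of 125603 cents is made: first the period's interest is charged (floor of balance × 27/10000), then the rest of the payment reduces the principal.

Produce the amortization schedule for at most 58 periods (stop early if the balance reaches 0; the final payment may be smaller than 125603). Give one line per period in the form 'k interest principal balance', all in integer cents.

1 7991 117612 2842231
2 7674 117929 2724302
3 7355 118248 2606054
4 7036 118567 2487487
5 6716 118887 2368600
6 6395 119208 2249392
7 6073 119530 2129862
8 5750 119853 2010009
9 5427 120176 1889833
10 5102 120501 1769332
11 4777 120826 1648506
12 4450 121153 1527353
13 4123 121480 1405873
14 3795 121808 1284065
15 3466 122137 1161928
16 3137 122466 1039462
17 2806 122797 916665
18 2474 123129 793536
19 2142 123461 670075
20 1809 123794 546281
21 1474 124129 422152
22 1139 124464 297688
23 803 124800 172888
24 466 125137 47751
25 128 47751 0

1. interest=⌊2959843·27/10000⌋=7991; principal=125603-7991=117612; balance=2959843-117612=2842231
2. interest=⌊2842231·27/10000⌋=7674; principal=125603-7674=117929; balance=2842231-117929=2724302
3. interest=⌊2724302·27/10000⌋=7355; principal=125603-7355=118248; balance=2724302-118248=2606054
4. interest=⌊2606054·27/10000⌋=7036; principal=125603-7036=118567; balance=2606054-118567=2487487
5. interest=⌊2487487·27/10000⌋=6716; principal=125603-6716=118887; balance=2487487-118887=2368600
6. interest=⌊2368600·27/10000⌋=6395; principal=125603-6395=119208; balance=2368600-119208=2249392
7. interest=⌊2249392·27/10000⌋=6073; principal=125603-6073=119530; balance=2249392-119530=2129862
8. interest=⌊2129862·27/10000⌋=5750; principal=125603-5750=119853; balance=2129862-119853=2010009
9. interest=⌊2010009·27/10000⌋=5427; principal=125603-5427=120176; balance=2010009-120176=1889833
10. interest=⌊1889833·27/10000⌋=5102; principal=125603-5102=120501; balance=1889833-120501=1769332
11. interest=⌊1769332·27/10000⌋=4777; principal=125603-4777=120826; balance=1769332-120826=1648506
12. interest=⌊1648506·27/10000⌋=4450; principal=125603-4450=121153; balance=1648506-121153=1527353
13. interest=⌊1527353·27/10000⌋=4123; principal=125603-4123=121480; balance=1527353-121480=1405873
14. interest=⌊1405873·27/10000⌋=3795; principal=125603-3795=121808; balance=1405873-121808=1284065
15. interest=⌊1284065·27/10000⌋=3466; principal=125603-3466=122137; balance=1284065-122137=1161928
16. interest=⌊1161928·27/10000⌋=3137; principal=125603-3137=122466; balance=1161928-122466=1039462
17. interest=⌊1039462·27/10000⌋=2806; principal=125603-2806=122797; balance=1039462-122797=916665
18. interest=⌊916665·27/10000⌋=2474; principal=125603-2474=123129; balance=916665-123129=793536
19. interest=⌊793536·27/10000⌋=2142; principal=125603-2142=123461; balance=793536-123461=670075
20. interest=⌊670075·27/10000⌋=1809; principal=125603-1809=123794; balance=670075-123794=546281
21. interest=⌊546281·27/10000⌋=1474; principal=125603-1474=124129; balance=546281-124129=422152
22. interest=⌊422152·27/10000⌋=1139; principal=125603-1139=124464; balance=422152-124464=297688
23. interest=⌊297688·27/10000⌋=803; principal=125603-803=124800; balance=297688-124800=172888
24. interest=⌊172888·27/10000⌋=466; principal=125603-466=125137; balance=172888-125137=47751
25. interest=⌊47751·27/10000⌋=128; principal=min(125603-128,47751)=47751; balance=47751-47751=0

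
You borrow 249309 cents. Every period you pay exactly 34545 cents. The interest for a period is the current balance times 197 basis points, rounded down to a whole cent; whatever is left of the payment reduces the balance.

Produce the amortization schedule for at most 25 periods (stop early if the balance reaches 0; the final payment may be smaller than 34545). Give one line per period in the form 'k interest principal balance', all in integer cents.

1. interest=⌊249309·197/10000⌋=4911; principal=34545-4911=29634; balance=249309-29634=219675
2. interest=⌊219675·197/10000⌋=4327; principal=34545-4327=30218; balance=219675-30218=189457
3. interest=⌊189457·197/10000⌋=3732; principal=34545-3732=30813; balance=189457-30813=158644
4. interest=⌊158644·197/10000⌋=3125; principal=34545-3125=31420; balance=158644-31420=127224
5. interest=⌊127224·197/10000⌋=2506; principal=34545-2506=32039; balance=127224-32039=95185
6. interest=⌊95185·197/10000⌋=1875; principal=34545-1875=32670; balance=95185-32670=62515
7. interest=⌊62515·197/10000⌋=1231; principal=34545-1231=33314; balance=62515-33314=29201
8. interest=⌊29201·197/10000⌋=575; principal=min(34545-575,29201)=29201; balance=29201-29201=0

1 4911 29634 219675
2 4327 30218 189457
3 3732 30813 158644
4 3125 31420 127224
5 2506 32039 95185
6 1875 32670 62515
7 1231 33314 29201
8 575 29201 0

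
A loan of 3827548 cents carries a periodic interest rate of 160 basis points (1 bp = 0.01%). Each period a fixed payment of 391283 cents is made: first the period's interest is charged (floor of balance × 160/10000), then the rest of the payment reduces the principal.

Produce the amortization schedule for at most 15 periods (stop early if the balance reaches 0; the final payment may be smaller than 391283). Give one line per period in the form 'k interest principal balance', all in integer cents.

1. interest=⌊3827548·160/10000⌋=61240; principal=391283-61240=330043; balance=3827548-330043=3497505
2. interest=⌊3497505·160/10000⌋=55960; principal=391283-55960=335323; balance=3497505-335323=3162182
3. interest=⌊3162182·160/10000⌋=50594; principal=391283-50594=340689; balance=3162182-340689=2821493
4. interest=⌊2821493·160/10000⌋=45143; principal=391283-45143=346140; balance=2821493-346140=2475353
5. interest=⌊2475353·160/10000⌋=39605; principal=391283-39605=351678; balance=2475353-351678=2123675
6. interest=⌊2123675·160/10000⌋=33978; principal=391283-33978=357305; balance=2123675-357305=1766370
7. interest=⌊1766370·160/10000⌋=28261; principal=391283-28261=363022; balance=1766370-363022=1403348
8. interest=⌊1403348·160/10000⌋=22453; principal=391283-22453=368830; balance=1403348-368830=1034518
9. interest=⌊1034518·160/10000⌋=16552; principal=391283-16552=374731; balance=1034518-374731=659787
10. interest=⌊659787·160/10000⌋=10556; principal=391283-10556=380727; balance=659787-380727=279060
11. interest=⌊279060·160/10000⌋=4464; principal=min(391283-4464,279060)=279060; balance=279060-279060=0

1 61240 330043 3497505
2 55960 335323 3162182
3 50594 340689 2821493
4 45143 346140 2475353
5 39605 351678 2123675
6 33978 357305 1766370
7 28261 363022 1403348
8 22453 368830 1034518
9 16552 374731 659787
10 10556 380727 279060
11 4464 279060 0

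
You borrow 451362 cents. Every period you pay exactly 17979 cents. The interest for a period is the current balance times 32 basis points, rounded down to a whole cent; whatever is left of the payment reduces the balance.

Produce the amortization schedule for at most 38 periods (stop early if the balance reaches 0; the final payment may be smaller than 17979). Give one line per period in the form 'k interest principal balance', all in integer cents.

1. interest=⌊451362·32/10000⌋=1444; principal=17979-1444=16535; balance=451362-16535=434827
2. interest=⌊434827·32/10000⌋=1391; principal=17979-1391=16588; balance=434827-16588=418239
3. interest=⌊418239·32/10000⌋=1338; principal=17979-1338=16641; balance=418239-16641=401598
4. interest=⌊401598·32/10000⌋=1285; principal=17979-1285=16694; balance=401598-16694=384904
5. interest=⌊384904·32/10000⌋=1231; principal=17979-1231=16748; balance=384904-16748=368156
6. interest=⌊368156·32/10000⌋=1178; principal=17979-1178=16801; balance=368156-16801=351355
7. interest=⌊351355·32/10000⌋=1124; principal=17979-1124=16855; balance=351355-16855=334500
8. interest=⌊334500·32/10000⌋=1070; principal=17979-1070=16909; balance=334500-16909=317591
9. interest=⌊317591·32/10000⌋=1016; principal=17979-1016=16963; balance=317591-16963=300628
10. interest=⌊300628·32/10000⌋=962; principal=17979-962=17017; balance=300628-17017=283611
11. interest=⌊283611·32/10000⌋=907; principal=17979-907=17072; balance=283611-17072=266539
12. interest=⌊266539·32/10000⌋=852; principal=17979-852=17127; balance=266539-17127=249412
13. interest=⌊249412·32/10000⌋=798; principal=17979-798=17181; balance=249412-17181=232231
14. interest=⌊232231·32/10000⌋=743; principal=17979-743=17236; balance=232231-17236=214995
15. interest=⌊214995·32/10000⌋=687; principal=17979-687=17292; balance=214995-17292=197703
16. interest=⌊197703·32/10000⌋=632; principal=17979-632=17347; balance=197703-17347=180356
17. interest=⌊180356·32/10000⌋=577; principal=17979-577=17402; balance=180356-17402=162954
18. interest=⌊162954·32/10000⌋=521; principal=17979-521=17458; balance=162954-17458=145496
19. interest=⌊145496·32/10000⌋=465; principal=17979-465=17514; balance=145496-17514=127982
20. interest=⌊127982·32/10000⌋=409; principal=17979-409=17570; balance=127982-17570=110412
21. interest=⌊110412·32/10000⌋=353; principal=17979-353=17626; balance=110412-17626=92786
22. interest=⌊92786·32/10000⌋=296; principal=17979-296=17683; balance=92786-17683=75103
23. interest=⌊75103·32/10000⌋=240; principal=17979-240=17739; balance=75103-17739=57364
24. interest=⌊57364·32/10000⌋=183; principal=17979-183=17796; balance=57364-17796=39568
25. interest=⌊39568·32/10000⌋=126; principal=17979-126=17853; balance=39568-17853=21715
26. interest=⌊21715·32/10000⌋=69; principal=17979-69=17910; balance=21715-17910=3805
27. interest=⌊3805·32/10000⌋=12; principal=min(17979-12,3805)=3805; balance=3805-3805=0

1 1444 16535 434827
2 1391 16588 418239
3 1338 16641 401598
4 1285 16694 384904
5 1231 16748 368156
6 1178 16801 351355
7 1124 16855 334500
8 1070 16909 317591
9 1016 16963 300628
10 962 17017 283611
11 907 17072 266539
12 852 17127 249412
13 798 17181 232231
14 743 17236 214995
15 687 17292 197703
16 632 17347 180356
17 577 17402 162954
18 521 17458 145496
19 465 17514 127982
20 409 17570 110412
21 353 17626 92786
22 296 17683 75103
23 240 17739 57364
24 183 17796 39568
25 126 17853 21715
26 69 17910 3805
27 12 3805 0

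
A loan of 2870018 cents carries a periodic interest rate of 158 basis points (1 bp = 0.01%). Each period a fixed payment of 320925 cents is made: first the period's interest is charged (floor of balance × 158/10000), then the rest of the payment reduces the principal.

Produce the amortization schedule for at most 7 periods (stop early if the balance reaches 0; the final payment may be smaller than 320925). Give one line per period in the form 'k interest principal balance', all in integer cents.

1 45346 275579 2594439
2 40992 279933 2314506
3 36569 284356 2030150
4 32076 288849 1741301
5 27512 293413 1447888
6 22876 298049 1149839
7 18167 302758 847081

1. interest=⌊2870018·158/10000⌋=45346; principal=320925-45346=275579; balance=2870018-275579=2594439
2. interest=⌊2594439·158/10000⌋=40992; principal=320925-40992=279933; balance=2594439-279933=2314506
3. interest=⌊2314506·158/10000⌋=36569; principal=320925-36569=284356; balance=2314506-284356=2030150
4. interest=⌊2030150·158/10000⌋=32076; principal=320925-32076=288849; balance=2030150-288849=1741301
5. interest=⌊1741301·158/10000⌋=27512; principal=320925-27512=293413; balance=1741301-293413=1447888
6. interest=⌊1447888·158/10000⌋=22876; principal=320925-22876=298049; balance=1447888-298049=1149839
7. interest=⌊1149839·158/10000⌋=18167; principal=320925-18167=302758; balance=1149839-302758=847081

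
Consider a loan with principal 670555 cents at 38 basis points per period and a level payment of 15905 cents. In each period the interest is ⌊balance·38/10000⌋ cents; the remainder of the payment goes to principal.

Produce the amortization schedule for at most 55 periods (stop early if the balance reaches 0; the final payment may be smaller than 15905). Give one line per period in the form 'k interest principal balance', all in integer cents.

1 2548 13357 657198
2 2497 13408 643790
3 2446 13459 630331
4 2395 13510 616821
5 2343 13562 603259
6 2292 13613 589646
7 2240 13665 575981
8 2188 13717 562264
9 2136 13769 548495
10 2084 13821 534674
11 2031 13874 520800
12 1979 13926 506874
13 1926 13979 492895
14 1873 14032 478863
15 1819 14086 464777
16 1766 14139 450638
17 1712 14193 436445
18 1658 14247 422198
19 1604 14301 407897
20 1550 14355 393542
21 1495 14410 379132
22 1440 14465 364667
23 1385 14520 350147
24 1330 14575 335572
25 1275 14630 320942
26 1219 14686 306256
27 1163 14742 291514
28 1107 14798 276716
29 1051 14854 261862
30 995 14910 246952
31 938 14967 231985
32 881 15024 216961
33 824 15081 201880
34 767 15138 186742
35 709 15196 171546
36 651 15254 156292
37 593 15312 140980
38 535 15370 125610
39 477 15428 110182
40 418 15487 94695
41 359 15546 79149
42 300 15605 63544
43 241 15664 47880
44 181 15724 32156
45 122 15783 16373
46 62 15843 530
47 2 530 0

1. interest=⌊670555·38/10000⌋=2548; principal=15905-2548=13357; balance=670555-13357=657198
2. interest=⌊657198·38/10000⌋=2497; principal=15905-2497=13408; balance=657198-13408=643790
3. interest=⌊643790·38/10000⌋=2446; principal=15905-2446=13459; balance=643790-13459=630331
4. interest=⌊630331·38/10000⌋=2395; principal=15905-2395=13510; balance=630331-13510=616821
5. interest=⌊616821·38/10000⌋=2343; principal=15905-2343=13562; balance=616821-13562=603259
6. interest=⌊603259·38/10000⌋=2292; principal=15905-2292=13613; balance=603259-13613=589646
7. interest=⌊589646·38/10000⌋=2240; principal=15905-2240=13665; balance=589646-13665=575981
8. interest=⌊575981·38/10000⌋=2188; principal=15905-2188=13717; balance=575981-13717=562264
9. interest=⌊562264·38/10000⌋=2136; principal=15905-2136=13769; balance=562264-13769=548495
10. interest=⌊548495·38/10000⌋=2084; principal=15905-2084=13821; balance=548495-13821=534674
11. interest=⌊534674·38/10000⌋=2031; principal=15905-2031=13874; balance=534674-13874=520800
12. interest=⌊520800·38/10000⌋=1979; principal=15905-1979=13926; balance=520800-13926=506874
13. interest=⌊506874·38/10000⌋=1926; principal=15905-1926=13979; balance=506874-13979=492895
14. interest=⌊492895·38/10000⌋=1873; principal=15905-1873=14032; balance=492895-14032=478863
15. interest=⌊478863·38/10000⌋=1819; principal=15905-1819=14086; balance=478863-14086=464777
16. interest=⌊464777·38/10000⌋=1766; principal=15905-1766=14139; balance=464777-14139=450638
17. interest=⌊450638·38/10000⌋=1712; principal=15905-1712=14193; balance=450638-14193=436445
18. interest=⌊436445·38/10000⌋=1658; principal=15905-1658=14247; balance=436445-14247=422198
19. interest=⌊422198·38/10000⌋=1604; principal=15905-1604=14301; balance=422198-14301=407897
20. interest=⌊407897·38/10000⌋=1550; principal=15905-1550=14355; balance=407897-14355=393542
21. interest=⌊393542·38/10000⌋=1495; principal=15905-1495=14410; balance=393542-14410=379132
22. interest=⌊379132·38/10000⌋=1440; principal=15905-1440=14465; balance=379132-14465=364667
23. interest=⌊364667·38/10000⌋=1385; principal=15905-1385=14520; balance=364667-14520=350147
24. interest=⌊350147·38/10000⌋=1330; principal=15905-1330=14575; balance=350147-14575=335572
25. interest=⌊335572·38/10000⌋=1275; principal=15905-1275=14630; balance=335572-14630=320942
26. interest=⌊320942·38/10000⌋=1219; principal=15905-1219=14686; balance=320942-14686=306256
27. interest=⌊306256·38/10000⌋=1163; principal=15905-1163=14742; balance=306256-14742=291514
28. interest=⌊291514·38/10000⌋=1107; principal=15905-1107=14798; balance=291514-14798=276716
29. interest=⌊276716·38/10000⌋=1051; principal=15905-1051=14854; balance=276716-14854=261862
30. interest=⌊261862·38/10000⌋=995; principal=15905-995=14910; balance=261862-14910=246952
31. interest=⌊246952·38/10000⌋=938; principal=15905-938=14967; balance=246952-14967=231985
32. interest=⌊231985·38/10000⌋=881; principal=15905-881=15024; balance=231985-15024=216961
33. interest=⌊216961·38/10000⌋=824; principal=15905-824=15081; balance=216961-15081=201880
34. interest=⌊201880·38/10000⌋=767; principal=15905-767=15138; balance=201880-15138=186742
35. interest=⌊186742·38/10000⌋=709; principal=15905-709=15196; balance=186742-15196=171546
36. interest=⌊171546·38/10000⌋=651; principal=15905-651=15254; balance=171546-15254=156292
37. interest=⌊156292·38/10000⌋=593; principal=15905-593=15312; balance=156292-15312=140980
38. interest=⌊140980·38/10000⌋=535; principal=15905-535=15370; balance=140980-15370=125610
39. interest=⌊125610·38/10000⌋=477; principal=15905-477=15428; balance=125610-15428=110182
40. interest=⌊110182·38/10000⌋=418; principal=15905-418=15487; balance=110182-15487=94695
41. interest=⌊94695·38/10000⌋=359; principal=15905-359=15546; balance=94695-15546=79149
42. interest=⌊79149·38/10000⌋=300; principal=15905-300=15605; balance=79149-15605=63544
43. interest=⌊63544·38/10000⌋=241; principal=15905-241=15664; balance=63544-15664=47880
44. interest=⌊47880·38/10000⌋=181; principal=15905-181=15724; balance=47880-15724=32156
45. interest=⌊32156·38/10000⌋=122; principal=15905-122=15783; balance=32156-15783=16373
46. interest=⌊16373·38/10000⌋=62; principal=15905-62=15843; balance=16373-15843=530
47. interest=⌊530·38/10000⌋=2; principal=min(15905-2,530)=530; balance=530-530=0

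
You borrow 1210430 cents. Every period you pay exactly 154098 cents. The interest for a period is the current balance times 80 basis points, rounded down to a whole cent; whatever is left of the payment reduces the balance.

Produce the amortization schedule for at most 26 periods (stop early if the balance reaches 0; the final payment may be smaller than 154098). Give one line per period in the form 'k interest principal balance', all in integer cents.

1 9683 144415 1066015
2 8528 145570 920445
3 7363 146735 773710
4 6189 147909 625801
5 5006 149092 476709
6 3813 150285 326424
7 2611 151487 174937
8 1399 152699 22238
9 177 22238 0

1. interest=⌊1210430·80/10000⌋=9683; principal=154098-9683=144415; balance=1210430-144415=1066015
2. interest=⌊1066015·80/10000⌋=8528; principal=154098-8528=145570; balance=1066015-145570=920445
3. interest=⌊920445·80/10000⌋=7363; principal=154098-7363=146735; balance=920445-146735=773710
4. interest=⌊773710·80/10000⌋=6189; principal=154098-6189=147909; balance=773710-147909=625801
5. interest=⌊625801·80/10000⌋=5006; principal=154098-5006=149092; balance=625801-149092=476709
6. interest=⌊476709·80/10000⌋=3813; principal=154098-3813=150285; balance=476709-150285=326424
7. interest=⌊326424·80/10000⌋=2611; principal=154098-2611=151487; balance=326424-151487=174937
8. interest=⌊174937·80/10000⌋=1399; principal=154098-1399=152699; balance=174937-152699=22238
9. interest=⌊22238·80/10000⌋=177; principal=min(154098-177,22238)=22238; balance=22238-22238=0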